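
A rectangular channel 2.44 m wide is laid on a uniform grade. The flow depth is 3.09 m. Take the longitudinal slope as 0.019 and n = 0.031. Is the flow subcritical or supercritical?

Flow area A = b·y = 2.44 × 3.09 = 7.54 m². Wetted perimeter P = b + 2y = 2.44 + 2×3.09 = 8.62 m.
Hydraulic radius R = A/P = 7.54/8.62 = 0.8747 m.
V = (1/n) R^(2/3) √S = (1/0.031) × 0.8747^(2/3) × √0.019 = 4.067 m/s. Hydraulic depth D_h = A/T = 7.54/2.44 = 3.09 m.
Froude number Fr = V/√(g·D_h) = 4.067/√(9.81×3.09) = 0.739, which is less than 1, so the flow is subcritical.

subcritical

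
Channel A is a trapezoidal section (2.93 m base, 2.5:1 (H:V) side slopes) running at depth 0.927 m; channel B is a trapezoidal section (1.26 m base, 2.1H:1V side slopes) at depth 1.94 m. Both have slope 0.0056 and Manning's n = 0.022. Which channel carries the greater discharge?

channel B

Channel A: With bottom width b = 2.93 m and side slope z = 2.5: A = (b + zy)y = (2.93 + 2.5×0.927)×0.927 = 4.864 m²; P = b + 2y√(1+z²) = 2.93 + 2×0.927×2.693 = 7.922 m. Hydraulic radius R = A/P = 4.864/7.922 = 0.614 m. Q_A = (1/0.022)·4.864·0.614^(2/3)·√0.0056 = 11.95 m³/s.
Channel B: With bottom width b = 1.26 m and side slope z = 2.1: A = (b + zy)y = (1.26 + 2.1×1.94)×1.94 = 10.35 m²; P = b + 2y√(1+z²) = 1.26 + 2×1.94×2.326 = 10.28 m. Hydraulic radius R = A/P = 10.35/10.28 = 1.006 m. Q_B = (1/0.022)·10.35·1.006^(2/3)·√0.0056 = 35.34 m³/s.
Q_A = 11.95 m³/s vs Q_B = 35.34 m³/s, so channel B carries more.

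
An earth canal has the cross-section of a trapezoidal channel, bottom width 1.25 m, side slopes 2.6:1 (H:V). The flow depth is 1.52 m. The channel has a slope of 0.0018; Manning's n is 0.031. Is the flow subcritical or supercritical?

With bottom width b = 1.25 m and side slope z = 2.6: A = (b + zy)y = (1.25 + 2.6×1.52)×1.52 = 7.907 m²; P = b + 2y√(1+z²) = 1.25 + 2×1.52×2.786 = 9.718 m.
Hydraulic radius R = A/P = 7.907/9.718 = 0.8136 m.
V = (1/n) R^(2/3) √S = (1/0.031) × 0.8136^(2/3) × √0.0018 = 1.193 m/s. Hydraulic depth D_h = A/T = 7.907/9.154 = 0.8638 m.
Froude number Fr = V/√(g·D_h) = 1.193/√(9.81×0.8638) = 0.41, which is less than 1, so the flow is subcritical.

subcritical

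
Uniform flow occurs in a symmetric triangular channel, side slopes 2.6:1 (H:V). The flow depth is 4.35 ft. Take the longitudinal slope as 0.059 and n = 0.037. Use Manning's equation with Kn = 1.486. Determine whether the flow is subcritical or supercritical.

For a triangular section with side slope z = 2.6: A = zy² = 2.6×4.35² = 49.2 ft²; P = 2y√(1+z²) = 2×4.35×2.786 = 24.24 ft.
Hydraulic radius R = A/P = 49.2/24.24 = 2.03 ft.
V = (1.486/n) R^(2/3) √S = (1.486/0.037) × 2.03^(2/3) × √0.059 = 15.64 ft/s. Hydraulic depth D_h = A/T = 49.2/22.62 = 2.175 ft.
Froude number Fr = V/√(g·D_h) = 15.64/√(32.2×2.175) = 1.87, which is greater than 1, so the flow is supercritical.

supercritical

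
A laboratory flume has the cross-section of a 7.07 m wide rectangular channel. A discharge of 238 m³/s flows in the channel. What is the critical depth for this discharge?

For a rectangular channel, critical depth y_c = (q²/g)^(1/3) where q = Q/b = 238/7.07 = 33.66 m²/s.
So y_c = (33.66²/9.81)^(1/3) = 4.87 m.

y_c = 4.87 m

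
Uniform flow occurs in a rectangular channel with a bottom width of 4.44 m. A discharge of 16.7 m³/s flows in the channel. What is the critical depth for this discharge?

y_c = 1.13 m

For a rectangular channel, critical depth y_c = (q²/g)^(1/3) where q = Q/b = 16.7/4.44 = 3.761 m²/s.
So y_c = (3.761²/9.81)^(1/3) = 1.13 m.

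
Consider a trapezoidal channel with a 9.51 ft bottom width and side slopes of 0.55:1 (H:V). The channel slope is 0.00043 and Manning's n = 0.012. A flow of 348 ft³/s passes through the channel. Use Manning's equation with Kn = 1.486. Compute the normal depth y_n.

y_n = 5.23 ft

Manning's equation rearranged: A R^(2/3) = nQ / (1.486·√S) = 0.012 × 348 / (1.486 × √0.00043) = 135.5.
Trying y = 4.12 ft: A R^(2/3) = 90.91 — too small.
Trying y = 5.72 ft: A R^(2/3) = 157.5 — too large.
Trying y = 5.23 ft: A R^(2/3) = 135.4 — ≈ 135.5.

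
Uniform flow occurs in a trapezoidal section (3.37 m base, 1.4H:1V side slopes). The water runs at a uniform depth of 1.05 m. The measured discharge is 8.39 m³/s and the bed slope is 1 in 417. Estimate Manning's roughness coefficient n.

n = 0.024

With bottom width b = 3.37 m and side slope z = 1.4: A = (b + zy)y = (3.37 + 1.4×1.05)×1.05 = 5.082 m²; P = b + 2y√(1+z²) = 3.37 + 2×1.05×1.72 = 6.983 m.
Hydraulic radius R = A/P = 5.082/6.983 = 0.7278 m.
Rearranging Manning's equation: n = (1/Q) A R^(2/3) S^(1/2) = (1/8.39) × 5.082 × 0.7278^(2/3) × √0.002398 = 0.024.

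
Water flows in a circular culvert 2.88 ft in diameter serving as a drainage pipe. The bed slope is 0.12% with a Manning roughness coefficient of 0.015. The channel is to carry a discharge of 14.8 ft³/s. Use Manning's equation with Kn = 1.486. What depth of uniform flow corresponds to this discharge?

y_n = 1.99 ft

Manning's equation rearranged: A R^(2/3) = nQ / (1.486·√S) = 0.015 × 14.8 / (1.486 × √0.0012) = 4.313.
Trying y = 2.27 ft: A R^(2/3) = 5.039 — too large.
Trying y = 1.99 ft: A R^(2/3) = 4.307 — ≈ 4.313.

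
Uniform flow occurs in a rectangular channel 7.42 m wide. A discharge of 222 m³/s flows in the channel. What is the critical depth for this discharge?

y_c = 4.5 m

For a rectangular channel, critical depth y_c = (q²/g)^(1/3) where q = Q/b = 222/7.42 = 29.92 m²/s.
So y_c = (29.92²/9.81)^(1/3) = 4.5 m.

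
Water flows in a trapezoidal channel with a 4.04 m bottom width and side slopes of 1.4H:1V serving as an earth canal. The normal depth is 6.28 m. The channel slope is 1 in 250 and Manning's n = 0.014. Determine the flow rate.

Q = 781 m³/s

With bottom width b = 4.04 m and side slope z = 1.4: A = (b + zy)y = (4.04 + 1.4×6.28)×6.28 = 80.58 m²; P = b + 2y√(1+z²) = 4.04 + 2×6.28×1.72 = 25.65 m.
Hydraulic radius R = A/P = 80.58/25.65 = 3.142 m.
Manning's equation: Q = (1/n) A R^(2/3) S^(1/2) = (1/0.014) × 80.58 × 3.142^(2/3) × 0.004^(1/2) = 781 m³/s.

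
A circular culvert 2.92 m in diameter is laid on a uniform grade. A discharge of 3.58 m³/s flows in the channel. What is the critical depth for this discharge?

At critical depth, Q² T / (g A³) = 1, i.e. A³/T = Q²/g = 3.58²/9.81 = 1.306.
Try y = 0.941 m: A³/T = 2.378 — over.
Try y = 0.722 m: A³/T = 0.8501 — short.
Try y = 0.806 m: A³/T = 1.305 — close enough.

y_c = 0.806 m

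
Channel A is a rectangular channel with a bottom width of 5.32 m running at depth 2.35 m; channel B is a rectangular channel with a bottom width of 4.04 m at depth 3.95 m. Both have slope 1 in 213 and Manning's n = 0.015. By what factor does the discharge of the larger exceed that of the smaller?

1.34

Channel A: Flow area A = b·y = 5.32 × 2.35 = 12.5 m². Wetted perimeter P = b + 2y = 5.32 + 2×2.35 = 10.02 m. Hydraulic radius R = A/P = 12.5/10.02 = 1.248 m. Q_A = (1/0.015)·12.5·1.248^(2/3)·√0.004695 = 66.19 m³/s.
Channel B: Flow area A = b·y = 4.04 × 3.95 = 15.96 m². Wetted perimeter P = b + 2y = 4.04 + 2×3.95 = 11.94 m. Hydraulic radius R = A/P = 15.96/11.94 = 1.337 m. Q_B = (1/0.015)·15.96·1.337^(2/3)·√0.004695 = 88.45 m³/s.
The larger discharge is 88.45 m³/s and the smaller is 66.19 m³/s; the ratio is 1.34.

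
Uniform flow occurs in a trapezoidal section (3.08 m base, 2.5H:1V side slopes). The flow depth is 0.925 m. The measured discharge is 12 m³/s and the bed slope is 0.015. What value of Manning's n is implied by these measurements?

With bottom width b = 3.08 m and side slope z = 2.5: A = (b + zy)y = (3.08 + 2.5×0.925)×0.925 = 4.988 m²; P = b + 2y√(1+z²) = 3.08 + 2×0.925×2.693 = 8.061 m.
Hydraulic radius R = A/P = 4.988/8.061 = 0.6188 m.
Rearranging Manning's equation: n = (1/Q) A R^(2/3) S^(1/2) = (1/12) × 4.988 × 0.6188^(2/3) × √0.015 = 0.037.

n = 0.037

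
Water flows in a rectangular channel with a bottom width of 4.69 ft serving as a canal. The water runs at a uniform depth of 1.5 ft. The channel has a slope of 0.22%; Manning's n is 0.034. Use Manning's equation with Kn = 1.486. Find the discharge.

Flow area A = b·y = 4.69 × 1.5 = 7.035 ft². Wetted perimeter P = b + 2y = 4.69 + 2×1.5 = 7.69 ft.
Hydraulic radius R = A/P = 7.035/7.69 = 0.9148 ft.
Manning's equation: Q = (1.486/n) A R^(2/3) S^(1/2) = (1.486/0.034) × 7.035 × 0.9148^(2/3) × 0.0022^(1/2) = 13.6 ft³/s.

Q = 13.6 ft³/s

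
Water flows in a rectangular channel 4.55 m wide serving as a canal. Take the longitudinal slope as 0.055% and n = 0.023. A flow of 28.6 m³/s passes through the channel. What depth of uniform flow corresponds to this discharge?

y_n = 4.65 m

Manning's equation rearranged: A R^(2/3) = nQ / (1·√S) = 0.023 × 28.6 / (√0.00055) = 28.05.
At y = 3.95 m: A R^(2/3) = 22.96 — short.
At y = 5.31 m: A R^(2/3) = 32.95 — over.
At y = 4.65 m: A R^(2/3) = 28.06 — close enough.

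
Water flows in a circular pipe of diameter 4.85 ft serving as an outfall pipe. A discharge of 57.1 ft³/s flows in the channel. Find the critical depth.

At critical depth, Q² T / (g A³) = 1, i.e. A³/T = Q²/g = 57.1²/32.2 = 101.3.
Try y = 1.82 ft: A³/T = 54.1 — low.
Try y = 2.14 ft: A³/T = 100.8 — ≈ 101.3.

y_c = 2.14 ft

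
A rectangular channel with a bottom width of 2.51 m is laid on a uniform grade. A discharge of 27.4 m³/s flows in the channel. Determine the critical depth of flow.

y_c = 2.3 m

For a rectangular channel, critical depth y_c = (q²/g)^(1/3) where q = Q/b = 27.4/2.51 = 10.92 m²/s.
So y_c = (10.92²/9.81)^(1/3) = 2.3 m.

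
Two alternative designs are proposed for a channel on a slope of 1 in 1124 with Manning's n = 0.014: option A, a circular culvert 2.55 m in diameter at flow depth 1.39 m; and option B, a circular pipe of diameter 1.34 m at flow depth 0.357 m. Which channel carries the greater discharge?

channel A

Channel A: For a circular section of diameter D = 2.55 m at depth y = 1.39 m, the central angle is θ = 2 arccos(1 − 2y/D) = 3.322 rad. Then A = (D²/8)(θ − sin θ) = 2.846 m² and P = Dθ/2 = 4.236 m. Hydraulic radius R = A/P = 2.846/4.236 = 0.672 m. Q_A = (1/0.014)·2.846·0.672^(2/3)·√0.0008897 = 4.652 m³/s.
Channel B: For a circular section of diameter D = 1.34 m at depth y = 0.357 m, the central angle is θ = 2 arccos(1 − 2y/D) = 2.169 rad. Then A = (D²/8)(θ − sin θ) = 0.3015 m² and P = Dθ/2 = 1.454 m. Hydraulic radius R = A/P = 0.3015/1.454 = 0.2074 m. Q_B = (1/0.014)·0.3015·0.2074^(2/3)·√0.0008897 = 0.2251 m³/s.
Q_A = 4.652 m³/s vs Q_B = 0.2251 m³/s, so channel A carries more.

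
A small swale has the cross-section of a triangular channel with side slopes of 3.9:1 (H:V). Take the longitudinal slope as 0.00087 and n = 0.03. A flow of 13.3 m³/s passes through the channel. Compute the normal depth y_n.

Manning's equation rearranged: A R^(2/3) = nQ / (1·√S) = 0.03 × 13.3 / (√0.00087) = 13.53.
Try y = 1.37 m: A R^(2/3) = 5.569 — short.
Try y = 2.16 m: A R^(2/3) = 18.75 — over.
Try y = 1.91 m: A R^(2/3) = 13.51 — close enough.

y_n = 1.91 m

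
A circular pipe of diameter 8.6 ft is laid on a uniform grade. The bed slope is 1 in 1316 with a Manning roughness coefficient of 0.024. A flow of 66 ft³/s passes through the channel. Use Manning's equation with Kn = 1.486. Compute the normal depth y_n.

Manning's equation rearranged: A R^(2/3) = nQ / (1.486·√S) = 0.024 × 66 / (1.486 × √0.0007599) = 38.67.
Trying y = 4.75 ft: A R^(2/3) = 57.06 — over.
Trying y = 3.78 ft: A R^(2/3) = 38.66 — close enough.

y_n = 3.78 ft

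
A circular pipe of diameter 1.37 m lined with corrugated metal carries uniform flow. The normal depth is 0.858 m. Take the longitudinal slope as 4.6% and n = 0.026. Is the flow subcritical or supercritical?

For a circular section of diameter D = 1.37 m at depth y = 0.858 m, the central angle is θ = 2 arccos(1 − 2y/D) = 3.652 rad. Then A = (D²/8)(θ − sin θ) = 0.9715 m² and P = Dθ/2 = 2.502 m.
Hydraulic radius R = A/P = 0.9715/2.502 = 0.3883 m.
V = (1/n) R^(2/3) √S = (1/0.026) × 0.3883^(2/3) × √0.046 = 4.391 m/s. Hydraulic depth D_h = A/T = 0.9715/1.326 = 0.7329 m.
Froude number Fr = V/√(g·D_h) = 4.391/√(9.81×0.7329) = 1.64, which is greater than 1, so the flow is supercritical.

supercritical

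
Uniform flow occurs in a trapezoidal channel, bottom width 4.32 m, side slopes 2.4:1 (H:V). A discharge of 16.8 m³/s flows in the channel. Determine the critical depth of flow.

y_c = 0.96 m

At critical depth, Q² T / (g A³) = 1, i.e. A³/T = Q²/g = 16.8²/9.81 = 28.77.
Try y = 1.12 m: A³/T = 49.87 — high.
Try y = 0.96 m: A³/T = 28.8 — close enough.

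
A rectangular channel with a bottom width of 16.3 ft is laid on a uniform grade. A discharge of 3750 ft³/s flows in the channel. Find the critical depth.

y_c = 11.8 ft

For a rectangular channel, critical depth y_c = (q²/g)^(1/3) where q = Q/b = 3750/16.3 = 230.1 ft²/s.
So y_c = (230.1²/32.2)^(1/3) = 11.8 ft.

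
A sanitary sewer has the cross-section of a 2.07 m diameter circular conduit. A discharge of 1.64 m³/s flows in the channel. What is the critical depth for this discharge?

y_c = 0.595 m

At critical depth, Q² T / (g A³) = 1, i.e. A³/T = Q²/g = 1.64²/9.81 = 0.2742.
Try y = 0.704 m: A³/T = 0.5243 — too large.
Try y = 0.485 m: A³/T = 0.1234 — too small.
Try y = 0.595 m: A³/T = 0.2734 — ≈ 0.2742.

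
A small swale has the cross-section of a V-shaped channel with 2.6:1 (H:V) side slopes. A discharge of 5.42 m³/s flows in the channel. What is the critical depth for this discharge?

y_c = 0.976 m

At critical depth, Q² T / (g A³) = 1, i.e. A³/T = Q²/g = 5.42²/9.81 = 2.995.
At y = 0.869 m: A³/T = 1.675 — too small.
At y = 1.18 m: A³/T = 7.733 — too large.
At y = 0.976 m: A³/T = 2.993 — ≈ 2.995.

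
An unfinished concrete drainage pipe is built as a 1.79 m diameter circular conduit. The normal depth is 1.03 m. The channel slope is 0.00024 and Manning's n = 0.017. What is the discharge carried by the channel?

Q = 0.845 m³/s

For a circular section of diameter D = 1.79 m at depth y = 1.03 m, the central angle is θ = 2 arccos(1 − 2y/D) = 3.444 rad. Then A = (D²/8)(θ − sin θ) = 1.499 m² and P = Dθ/2 = 3.083 m.
Hydraulic radius R = A/P = 1.499/3.083 = 0.4862 m.
Manning's equation: Q = (1/n) A R^(2/3) S^(1/2) = (1/0.017) × 1.499 × 0.4862^(2/3) × 0.00024^(1/2) = 0.845 m³/s.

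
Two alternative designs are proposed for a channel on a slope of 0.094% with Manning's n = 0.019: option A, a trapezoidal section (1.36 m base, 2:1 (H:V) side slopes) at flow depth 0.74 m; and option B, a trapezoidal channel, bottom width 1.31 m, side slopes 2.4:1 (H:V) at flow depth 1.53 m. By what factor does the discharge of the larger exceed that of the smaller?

5.42

Channel A: With bottom width b = 1.36 m and side slope z = 2: A = (b + zy)y = (1.36 + 2×0.74)×0.74 = 2.102 m²; P = b + 2y√(1+z²) = 1.36 + 2×0.74×2.236 = 4.669 m. Hydraulic radius R = A/P = 2.102/4.669 = 0.4501 m. Q_A = (1/0.019)·2.102·0.4501^(2/3)·√0.00094 = 1.992 m³/s.
Channel B: With bottom width b = 1.31 m and side slope z = 2.4: A = (b + zy)y = (1.31 + 2.4×1.53)×1.53 = 7.622 m²; P = b + 2y√(1+z²) = 1.31 + 2×1.53×2.6 = 9.266 m. Hydraulic radius R = A/P = 7.622/9.266 = 0.8226 m. Q_B = (1/0.019)·7.622·0.8226^(2/3)·√0.00094 = 10.8 m³/s.
The larger discharge is 10.8 m³/s and the smaller is 1.992 m³/s; the ratio is 5.42.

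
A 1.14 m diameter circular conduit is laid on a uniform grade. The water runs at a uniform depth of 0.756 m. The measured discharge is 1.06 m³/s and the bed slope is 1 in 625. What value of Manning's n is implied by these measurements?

For a circular section of diameter D = 1.14 m at depth y = 0.756 m, the central angle is θ = 2 arccos(1 − 2y/D) = 3.806 rad. Then A = (D²/8)(θ − sin θ) = 0.7186 m² and P = Dθ/2 = 2.17 m.
Hydraulic radius R = A/P = 0.7186/2.17 = 0.3312 m.
Rearranging Manning's equation: n = (1/Q) A R^(2/3) S^(1/2) = (1/1.06) × 0.7186 × 0.3312^(2/3) × √0.0016 = 0.013.

n = 0.013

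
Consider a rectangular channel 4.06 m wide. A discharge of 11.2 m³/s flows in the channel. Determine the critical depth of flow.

For a rectangular channel, critical depth y_c = (q²/g)^(1/3) where q = Q/b = 11.2/4.06 = 2.759 m²/s.
So y_c = (2.759²/9.81)^(1/3) = 0.919 m.

y_c = 0.919 m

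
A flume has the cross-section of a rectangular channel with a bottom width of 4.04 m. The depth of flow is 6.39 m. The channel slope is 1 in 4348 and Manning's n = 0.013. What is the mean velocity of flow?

V = 1.55 m/s

Flow area A = b·y = 4.04 × 6.39 = 25.82 m². Wetted perimeter P = b + 2y = 4.04 + 2×6.39 = 16.82 m.
Hydraulic radius R = A/P = 25.82/16.82 = 1.535 m.
From Manning's equation, V = (1/n) R^(2/3) S^(1/2) = (1/0.013) × 1.535^(2/3) × 0.00023^(1/2) = 1.55 m/s.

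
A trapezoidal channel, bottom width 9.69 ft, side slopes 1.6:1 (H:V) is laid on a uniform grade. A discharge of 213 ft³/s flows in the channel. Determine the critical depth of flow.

y_c = 2.17 ft

At critical depth, Q² T / (g A³) = 1, i.e. A³/T = Q²/g = 213²/32.2 = 1409.
At y = 1.76 ft: A³/T = 695.9 — too small.
At y = 2.72 ft: A³/T = 3029 — too large.
At y = 2.17 ft: A³/T = 1401 — matches.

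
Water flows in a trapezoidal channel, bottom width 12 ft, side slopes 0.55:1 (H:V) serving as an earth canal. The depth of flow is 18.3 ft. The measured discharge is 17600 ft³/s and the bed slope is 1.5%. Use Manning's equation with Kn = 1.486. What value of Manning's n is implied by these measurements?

With bottom width b = 12 ft and side slope z = 0.55: A = (b + zy)y = (12 + 0.55×18.3)×18.3 = 403.8 ft²; P = b + 2y√(1+z²) = 12 + 2×18.3×1.141 = 53.77 ft.
Hydraulic radius R = A/P = 403.8/53.77 = 7.509 ft.
Rearranging Manning's equation: n = (1.486/Q) A R^(2/3) S^(1/2) = (1.486/17600) × 403.8 × 7.509^(2/3) × √0.015 = 0.016.

n = 0.016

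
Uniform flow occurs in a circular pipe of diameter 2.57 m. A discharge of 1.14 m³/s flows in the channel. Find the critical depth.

At critical depth, Q² T / (g A³) = 1, i.e. A³/T = Q²/g = 1.14²/9.81 = 0.1325.
Trying y = 0.318 m: A³/T = 0.02963 — short.
Trying y = 0.465 m: A³/T = 0.1323 — matches.

y_c = 0.465 m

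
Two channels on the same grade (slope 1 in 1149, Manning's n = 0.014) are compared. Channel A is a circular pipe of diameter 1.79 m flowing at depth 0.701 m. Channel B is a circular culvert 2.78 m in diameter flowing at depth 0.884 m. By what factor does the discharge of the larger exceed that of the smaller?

Channel A: For a circular section of diameter D = 1.79 m at depth y = 0.701 m, the central angle is θ = 2 arccos(1 − 2y/D) = 2.705 rad. Then A = (D²/8)(θ − sin θ) = 0.9137 m² and P = Dθ/2 = 2.421 m. Hydraulic radius R = A/P = 0.9137/2.421 = 0.3775 m. Q_A = (1/0.014)·0.9137·0.3775^(2/3)·√0.0008703 = 1.006 m³/s.
Channel B: For a circular section of diameter D = 2.78 m at depth y = 0.884 m, the central angle is θ = 2 arccos(1 − 2y/D) = 2.396 rad. Then A = (D²/8)(θ − sin θ) = 1.66 m² and P = Dθ/2 = 3.331 m. Hydraulic radius R = A/P = 1.66/3.331 = 0.4983 m. Q_B = (1/0.014)·1.66·0.4983^(2/3)·√0.0008703 = 2.199 m³/s.
The larger discharge is 2.199 m³/s and the smaller is 1.006 m³/s; the ratio is 2.19.

2.19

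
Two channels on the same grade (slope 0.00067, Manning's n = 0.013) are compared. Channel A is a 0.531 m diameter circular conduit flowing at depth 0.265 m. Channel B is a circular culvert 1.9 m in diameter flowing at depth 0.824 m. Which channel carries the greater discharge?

channel B

Channel A: For a circular section of diameter D = 0.531 m at depth y = 0.265 m, the central angle is θ = 2 arccos(1 − 2y/D) = 3.138 rad. Then A = (D²/8)(θ − sin θ) = 0.1105 m² and P = Dθ/2 = 0.8331 m. Hydraulic radius R = A/P = 0.1105/0.8331 = 0.1326 m. Q_A = (1/0.013)·0.1105·0.1326^(2/3)·√0.00067 = 0.05719 m³/s.
Channel B: For a circular section of diameter D = 1.9 m at depth y = 0.824 m, the central angle is θ = 2 arccos(1 − 2y/D) = 2.876 rad. Then A = (D²/8)(θ − sin θ) = 1.179 m² and P = Dθ/2 = 2.732 m. Hydraulic radius R = A/P = 1.179/2.732 = 0.4316 m. Q_B = (1/0.013)·1.179·0.4316^(2/3)·√0.00067 = 1.341 m³/s.
Q_A = 0.05719 m³/s vs Q_B = 1.341 m³/s, so channel B carries more.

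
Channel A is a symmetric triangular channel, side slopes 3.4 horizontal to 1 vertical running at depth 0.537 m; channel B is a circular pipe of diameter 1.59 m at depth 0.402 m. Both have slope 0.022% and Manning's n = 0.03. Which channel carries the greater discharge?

Channel A: For a triangular section with side slope z = 3.4: A = zy² = 3.4×0.537² = 0.9805 m²; P = 2y√(1+z²) = 2×0.537×3.544 = 3.806 m. Hydraulic radius R = A/P = 0.9805/3.806 = 0.2576 m. Q_A = (1/0.03)·0.9805·0.2576^(2/3)·√0.00022 = 0.1962 m³/s.
Channel B: For a circular section of diameter D = 1.59 m at depth y = 0.402 m, the central angle is θ = 2 arccos(1 − 2y/D) = 2.107 rad. Then A = (D²/8)(θ − sin θ) = 0.3944 m² and P = Dθ/2 = 1.675 m. Hydraulic radius R = A/P = 0.3944/1.675 = 0.2354 m. Q_B = (1/0.03)·0.3944·0.2354^(2/3)·√0.00022 = 0.07434 m³/s.
Q_A = 0.1962 m³/s vs Q_B = 0.07434 m³/s, so channel A carries more.

channel A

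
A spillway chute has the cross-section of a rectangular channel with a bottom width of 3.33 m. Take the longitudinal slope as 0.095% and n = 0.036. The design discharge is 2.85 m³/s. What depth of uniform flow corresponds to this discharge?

Manning's equation rearranged: A R^(2/3) = nQ / (1·√S) = 0.036 × 2.85 / (√0.00095) = 3.329.
At y = 1.47 m: A R^(2/3) = 4.15 — high.
At y = 1.11 m: A R^(2/3) = 2.819 — low.
At y = 1.25 m: A R^(2/3) = 3.325 — close enough.

y_n = 1.25 m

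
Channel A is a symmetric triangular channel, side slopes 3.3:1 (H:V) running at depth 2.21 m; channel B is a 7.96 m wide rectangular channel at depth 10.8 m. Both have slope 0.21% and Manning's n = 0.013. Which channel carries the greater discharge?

Channel A: For a triangular section with side slope z = 3.3: A = zy² = 3.3×2.21² = 16.12 m²; P = 2y√(1+z²) = 2×2.21×3.448 = 15.24 m. Hydraulic radius R = A/P = 16.12/15.24 = 1.058 m. Q_A = (1/0.013)·16.12·1.058^(2/3)·√0.0021 = 58.97 m³/s.
Channel B: Flow area A = b·y = 7.96 × 10.8 = 85.97 m². Wetted perimeter P = b + 2y = 7.96 + 2×10.8 = 29.56 m. Hydraulic radius R = A/P = 85.97/29.56 = 2.908 m. Q_B = (1/0.013)·85.97·2.908^(2/3)·√0.0021 = 617.4 m³/s.
Q_A = 58.97 m³/s vs Q_B = 617.4 m³/s, so channel B carries more.

channel B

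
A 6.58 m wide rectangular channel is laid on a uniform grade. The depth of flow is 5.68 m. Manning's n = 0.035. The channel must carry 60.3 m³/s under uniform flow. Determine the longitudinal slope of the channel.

S = 0.0012

Flow area A = b·y = 6.58 × 5.68 = 37.37 m². Wetted perimeter P = b + 2y = 6.58 + 2×5.68 = 17.94 m.
Hydraulic radius R = A/P = 37.37/17.94 = 2.083 m.
From Manning's equation, S = [nQ / (1 A R^(2/3))]² = [0.035 × 60.3 / (1 × 37.37 × 2.083^(2/3))]² = 0.0012.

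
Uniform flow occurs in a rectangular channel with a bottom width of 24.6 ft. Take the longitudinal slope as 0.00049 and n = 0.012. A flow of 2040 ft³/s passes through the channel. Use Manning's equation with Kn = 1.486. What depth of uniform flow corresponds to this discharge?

y_n = 9.77 ft

Manning's equation rearranged: A R^(2/3) = nQ / (1.486·√S) = 0.012 × 2040 / (1.486 × √0.00049) = 744.2.
At y = 12.1 ft: A R^(2/3) = 993.7 — too large.
At y = 9.77 ft: A R^(2/3) = 743.9 — matches.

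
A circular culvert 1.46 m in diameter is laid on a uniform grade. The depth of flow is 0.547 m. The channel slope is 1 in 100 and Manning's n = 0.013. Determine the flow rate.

Q = 1.96 m³/s

For a circular section of diameter D = 1.46 m at depth y = 0.547 m, the central angle is θ = 2 arccos(1 − 2y/D) = 2.635 rad. Then A = (D²/8)(θ − sin θ) = 0.5727 m² and P = Dθ/2 = 1.923 m.
Hydraulic radius R = A/P = 0.5727/1.923 = 0.2978 m.
Manning's equation: Q = (1/n) A R^(2/3) S^(1/2) = (1/0.013) × 0.5727 × 0.2978^(2/3) × 0.01^(1/2) = 1.96 m³/s.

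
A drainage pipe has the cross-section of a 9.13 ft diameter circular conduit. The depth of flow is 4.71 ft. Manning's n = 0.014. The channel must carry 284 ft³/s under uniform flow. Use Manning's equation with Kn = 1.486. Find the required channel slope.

S = 0.002

For a circular section of diameter D = 9.13 ft at depth y = 4.71 ft, the central angle is θ = 2 arccos(1 − 2y/D) = 3.205 rad. Then A = (D²/8)(θ − sin θ) = 34.06 ft² and P = Dθ/2 = 14.63 ft.
Hydraulic radius R = A/P = 34.06/14.63 = 2.328 ft.
From Manning's equation, S = [nQ / (1.486 A R^(2/3))]² = [0.014 × 284 / (1.486 × 34.06 × 2.328^(2/3))]² = 0.002.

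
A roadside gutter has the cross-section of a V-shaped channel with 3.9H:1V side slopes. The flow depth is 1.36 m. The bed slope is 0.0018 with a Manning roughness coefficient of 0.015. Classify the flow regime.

subcritical

For a triangular section with side slope z = 3.9: A = zy² = 3.9×1.36² = 7.213 m²; P = 2y√(1+z²) = 2×1.36×4.026 = 10.95 m.
Hydraulic radius R = A/P = 7.213/10.95 = 0.6587 m.
V = (1/n) R^(2/3) √S = (1/0.015) × 0.6587^(2/3) × √0.0018 = 2.141 m/s. Hydraulic depth D_h = A/T = 7.213/10.61 = 0.68 m.
Froude number Fr = V/√(g·D_h) = 2.141/√(9.81×0.68) = 0.829, which is less than 1, so the flow is subcritical.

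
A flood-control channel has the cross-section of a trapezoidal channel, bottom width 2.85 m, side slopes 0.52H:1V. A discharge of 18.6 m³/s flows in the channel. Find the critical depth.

At critical depth, Q² T / (g A³) = 1, i.e. A³/T = Q²/g = 18.6²/9.81 = 35.27.
Trying y = 1.86 m: A³/T = 74.81 — high.
Trying y = 1.48 m: A³/T = 35.03 — matches.

y_c = 1.48 m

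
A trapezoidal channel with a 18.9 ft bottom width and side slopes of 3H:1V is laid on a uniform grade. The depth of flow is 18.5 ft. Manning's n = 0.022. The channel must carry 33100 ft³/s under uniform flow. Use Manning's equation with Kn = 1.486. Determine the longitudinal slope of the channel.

S = 0.00578

With bottom width b = 18.9 ft and side slope z = 3: A = (b + zy)y = (18.9 + 3×18.5)×18.5 = 1376 ft²; P = b + 2y√(1+z²) = 18.9 + 2×18.5×3.162 = 135.9 ft.
Hydraulic radius R = A/P = 1376/135.9 = 10.13 ft.
From Manning's equation, S = [nQ / (1.486 A R^(2/3))]² = [0.022 × 33100 / (1.486 × 1376 × 10.13^(2/3))]² = 0.00578.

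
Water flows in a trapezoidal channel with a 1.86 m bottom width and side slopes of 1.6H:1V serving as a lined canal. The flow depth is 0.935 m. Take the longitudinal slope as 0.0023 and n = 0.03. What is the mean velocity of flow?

V = 1.11 m/s

With bottom width b = 1.86 m and side slope z = 1.6: A = (b + zy)y = (1.86 + 1.6×0.935)×0.935 = 3.138 m²; P = b + 2y√(1+z²) = 1.86 + 2×0.935×1.887 = 5.388 m.
Hydraulic radius R = A/P = 3.138/5.388 = 0.5823 m.
From Manning's equation, V = (1/n) R^(2/3) S^(1/2) = (1/0.03) × 0.5823^(2/3) × 0.0023^(1/2) = 1.11 m/s.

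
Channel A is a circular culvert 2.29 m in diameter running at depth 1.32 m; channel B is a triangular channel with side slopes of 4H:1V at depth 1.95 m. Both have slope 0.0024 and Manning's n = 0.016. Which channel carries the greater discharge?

channel B

Channel A: For a circular section of diameter D = 2.29 m at depth y = 1.32 m, the central angle is θ = 2 arccos(1 − 2y/D) = 3.448 rad. Then A = (D²/8)(θ − sin θ) = 2.459 m² and P = Dθ/2 = 3.949 m. Hydraulic radius R = A/P = 2.459/3.949 = 0.6227 m. Q_A = (1/0.016)·2.459·0.6227^(2/3)·√0.0024 = 5.489 m³/s.
Channel B: For a triangular section with side slope z = 4: A = zy² = 4×1.95² = 15.21 m²; P = 2y√(1+z²) = 2×1.95×4.123 = 16.08 m. Hydraulic radius R = A/P = 15.21/16.08 = 0.9459 m. Q_B = (1/0.016)·15.21·0.9459^(2/3)·√0.0024 = 44.88 m³/s.
Q_A = 5.489 m³/s vs Q_B = 44.88 m³/s, so channel B carries more.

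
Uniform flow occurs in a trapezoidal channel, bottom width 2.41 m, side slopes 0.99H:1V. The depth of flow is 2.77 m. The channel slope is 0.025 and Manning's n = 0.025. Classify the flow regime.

With bottom width b = 2.41 m and side slope z = 0.99: A = (b + zy)y = (2.41 + 0.99×2.77)×2.77 = 14.27 m²; P = b + 2y√(1+z²) = 2.41 + 2×2.77×1.407 = 10.21 m.
Hydraulic radius R = A/P = 14.27/10.21 = 1.398 m.
V = (1/n) R^(2/3) √S = (1/0.025) × 1.398^(2/3) × √0.025 = 7.909 m/s. Hydraulic depth D_h = A/T = 14.27/7.895 = 1.808 m.
Froude number Fr = V/√(g·D_h) = 7.909/√(9.81×1.808) = 1.88, which is greater than 1, so the flow is supercritical.

supercritical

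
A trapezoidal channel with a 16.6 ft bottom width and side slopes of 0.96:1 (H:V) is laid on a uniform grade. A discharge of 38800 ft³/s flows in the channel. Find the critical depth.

y_c = 32.4 ft

At critical depth, Q² T / (g A³) = 1, i.e. A³/T = Q²/g = 38800²/32.2 = 46750000.
At y = 37.6 ft: A³/T = 87600000 — high.
At y = 32.4 ft: A³/T = 46850000 — matches.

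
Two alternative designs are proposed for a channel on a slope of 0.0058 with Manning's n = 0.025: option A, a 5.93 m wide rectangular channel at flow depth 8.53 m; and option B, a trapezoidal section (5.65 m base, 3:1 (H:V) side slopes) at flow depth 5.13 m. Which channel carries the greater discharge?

Channel A: Flow area A = b·y = 5.93 × 8.53 = 50.58 m². Wetted perimeter P = b + 2y = 5.93 + 2×8.53 = 22.99 m. Hydraulic radius R = A/P = 50.58/22.99 = 2.2 m. Q_A = (1/0.025)·50.58·2.2^(2/3)·√0.0058 = 260.7 m³/s.
Channel B: With bottom width b = 5.65 m and side slope z = 3: A = (b + zy)y = (5.65 + 3×5.13)×5.13 = 107.9 m²; P = b + 2y√(1+z²) = 5.65 + 2×5.13×3.162 = 38.09 m. Hydraulic radius R = A/P = 107.9/38.09 = 2.833 m. Q_B = (1/0.025)·107.9·2.833^(2/3)·√0.0058 = 658.4 m³/s.
Q_A = 260.7 m³/s vs Q_B = 658.4 m³/s, so channel B carries more.

channel B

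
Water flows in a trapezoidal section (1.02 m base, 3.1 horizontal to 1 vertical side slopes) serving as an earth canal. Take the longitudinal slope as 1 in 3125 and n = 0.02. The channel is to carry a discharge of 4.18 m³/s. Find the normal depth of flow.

Manning's equation rearranged: A R^(2/3) = nQ / (1·√S) = 0.02 × 4.18 / (√0.00032) = 4.673.
Trying y = 0.952 m: A R^(2/3) = 2.456 — low.
Trying y = 1.4 m: A R^(2/3) = 6.139 — high.
Trying y = 1.25 m: A R^(2/3) = 4.675 — matches.

y_n = 1.25 m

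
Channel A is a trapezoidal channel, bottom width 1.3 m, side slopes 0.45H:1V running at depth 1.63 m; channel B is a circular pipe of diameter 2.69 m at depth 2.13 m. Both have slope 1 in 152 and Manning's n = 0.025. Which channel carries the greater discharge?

Channel A: With bottom width b = 1.3 m and side slope z = 0.45: A = (b + zy)y = (1.3 + 0.45×1.63)×1.63 = 3.315 m²; P = b + 2y√(1+z²) = 1.3 + 2×1.63×1.097 = 4.875 m. Hydraulic radius R = A/P = 3.315/4.875 = 0.6799 m. Q_A = (1/0.025)·3.315·0.6799^(2/3)·√0.006579 = 8.315 m³/s.
Channel B: For a circular section of diameter D = 2.69 m at depth y = 2.13 m, the central angle is θ = 2 arccos(1 − 2y/D) = 4.388 rad. Then A = (D²/8)(θ − sin θ) = 4.826 m² and P = Dθ/2 = 5.902 m. Hydraulic radius R = A/P = 4.826/5.902 = 0.8178 m. Q_B = (1/0.025)·4.826·0.8178^(2/3)·√0.006579 = 13.69 m³/s.
Q_A = 8.315 m³/s vs Q_B = 13.69 m³/s, so channel B carries more.

channel B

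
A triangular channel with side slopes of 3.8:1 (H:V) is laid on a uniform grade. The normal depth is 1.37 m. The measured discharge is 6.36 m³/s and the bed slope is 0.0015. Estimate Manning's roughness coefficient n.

n = 0.033

For a triangular section with side slope z = 3.8: A = zy² = 3.8×1.37² = 7.132 m²; P = 2y√(1+z²) = 2×1.37×3.929 = 10.77 m.
Hydraulic radius R = A/P = 7.132/10.77 = 0.6624 m.
Rearranging Manning's equation: n = (1/Q) A R^(2/3) S^(1/2) = (1/6.36) × 7.132 × 0.6624^(2/3) × √0.0015 = 0.033.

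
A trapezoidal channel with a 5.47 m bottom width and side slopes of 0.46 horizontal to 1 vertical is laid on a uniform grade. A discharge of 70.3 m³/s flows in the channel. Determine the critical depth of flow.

y_c = 2.39 m

At critical depth, Q² T / (g A³) = 1, i.e. A³/T = Q²/g = 70.3²/9.81 = 503.8.
Trying y = 2.85 m: A³/T = 892 — high.
Trying y = 1.81 m: A³/T = 208.1 — low.
Trying y = 2.39 m: A³/T = 504.7 — ≈ 503.8.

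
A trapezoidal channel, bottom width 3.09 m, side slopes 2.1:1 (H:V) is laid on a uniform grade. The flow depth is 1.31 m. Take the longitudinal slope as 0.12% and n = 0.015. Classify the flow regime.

With bottom width b = 3.09 m and side slope z = 2.1: A = (b + zy)y = (3.09 + 2.1×1.31)×1.31 = 7.652 m²; P = b + 2y√(1+z²) = 3.09 + 2×1.31×2.326 = 9.184 m.
Hydraulic radius R = A/P = 7.652/9.184 = 0.8332 m.
V = (1/n) R^(2/3) √S = (1/0.015) × 0.8332^(2/3) × √0.0012 = 2.045 m/s. Hydraulic depth D_h = A/T = 7.652/8.592 = 0.8906 m.
Froude number Fr = V/√(g·D_h) = 2.045/√(9.81×0.8906) = 0.692, which is less than 1, so the flow is subcritical.

subcritical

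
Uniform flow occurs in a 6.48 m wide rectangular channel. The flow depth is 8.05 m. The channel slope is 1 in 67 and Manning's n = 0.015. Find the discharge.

Flow area A = b·y = 6.48 × 8.05 = 52.16 m². Wetted perimeter P = b + 2y = 6.48 + 2×8.05 = 22.58 m.
Hydraulic radius R = A/P = 52.16/22.58 = 2.31 m.
Manning's equation: Q = (1/n) A R^(2/3) S^(1/2) = (1/0.015) × 52.16 × 2.31^(2/3) × 0.01493^(1/2) = 742 m³/s.

Q = 742 m³/s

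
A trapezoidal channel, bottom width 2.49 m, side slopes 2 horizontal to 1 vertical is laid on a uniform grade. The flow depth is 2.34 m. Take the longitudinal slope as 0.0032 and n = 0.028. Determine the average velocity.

With bottom width b = 2.49 m and side slope z = 2: A = (b + zy)y = (2.49 + 2×2.34)×2.34 = 16.78 m²; P = b + 2y√(1+z²) = 2.49 + 2×2.34×2.236 = 12.95 m.
Hydraulic radius R = A/P = 16.78/12.95 = 1.295 m.
From Manning's equation, V = (1/n) R^(2/3) S^(1/2) = (1/0.028) × 1.295^(2/3) × 0.0032^(1/2) = 2.4 m/s.

V = 2.4 m/s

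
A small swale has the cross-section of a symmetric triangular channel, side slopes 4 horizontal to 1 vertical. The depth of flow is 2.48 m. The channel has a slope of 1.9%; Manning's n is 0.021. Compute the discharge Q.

Q = 183 m³/s

For a triangular section with side slope z = 4: A = zy² = 4×2.48² = 24.6 m²; P = 2y√(1+z²) = 2×2.48×4.123 = 20.45 m.
Hydraulic radius R = A/P = 24.6/20.45 = 1.203 m.
Manning's equation: Q = (1/n) A R^(2/3) S^(1/2) = (1/0.021) × 24.6 × 1.203^(2/3) × 0.019^(1/2) = 183 m³/s.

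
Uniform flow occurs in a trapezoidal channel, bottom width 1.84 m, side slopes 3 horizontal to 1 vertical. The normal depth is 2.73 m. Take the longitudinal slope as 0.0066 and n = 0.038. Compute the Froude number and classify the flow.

subcritical

With bottom width b = 1.84 m and side slope z = 3: A = (b + zy)y = (1.84 + 3×2.73)×2.73 = 27.38 m²; P = b + 2y√(1+z²) = 1.84 + 2×2.73×3.162 = 19.11 m.
Hydraulic radius R = A/P = 27.38/19.11 = 1.433 m.
V = (1/n) R^(2/3) √S = (1/0.038) × 1.433^(2/3) × √0.0066 = 2.718 m/s. Hydraulic depth D_h = A/T = 27.38/18.22 = 1.503 m.
Froude number Fr = V/√(g·D_h) = 2.718/√(9.81×1.503) = 0.708, which is less than 1, so the flow is subcritical.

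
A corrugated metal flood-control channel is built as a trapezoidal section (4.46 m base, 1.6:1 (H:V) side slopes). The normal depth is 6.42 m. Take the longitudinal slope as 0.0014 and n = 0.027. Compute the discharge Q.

Q = 290 m³/s

With bottom width b = 4.46 m and side slope z = 1.6: A = (b + zy)y = (4.46 + 1.6×6.42)×6.42 = 94.58 m²; P = b + 2y√(1+z²) = 4.46 + 2×6.42×1.887 = 28.69 m.
Hydraulic radius R = A/P = 94.58/28.69 = 3.297 m.
Manning's equation: Q = (1/n) A R^(2/3) S^(1/2) = (1/0.027) × 94.58 × 3.297^(2/3) × 0.0014^(1/2) = 290 m³/s.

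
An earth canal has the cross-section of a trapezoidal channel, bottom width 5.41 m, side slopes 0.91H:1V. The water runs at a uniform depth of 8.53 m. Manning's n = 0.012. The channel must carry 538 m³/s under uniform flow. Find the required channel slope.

With bottom width b = 5.41 m and side slope z = 0.91: A = (b + zy)y = (5.41 + 0.91×8.53)×8.53 = 112.4 m²; P = b + 2y√(1+z²) = 5.41 + 2×8.53×1.352 = 28.48 m.
Hydraulic radius R = A/P = 112.4/28.48 = 3.946 m.
From Manning's equation, S = [nQ / (1 A R^(2/3))]² = [0.012 × 538 / (1 × 112.4 × 3.946^(2/3))]² = 0.00053.

S = 0.00053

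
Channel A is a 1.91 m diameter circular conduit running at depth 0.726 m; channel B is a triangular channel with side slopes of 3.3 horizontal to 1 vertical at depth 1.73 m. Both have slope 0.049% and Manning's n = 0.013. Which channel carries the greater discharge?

Channel A: For a circular section of diameter D = 1.91 m at depth y = 0.726 m, the central angle is θ = 2 arccos(1 − 2y/D) = 2.657 rad. Then A = (D²/8)(θ − sin θ) = 0.9994 m² and P = Dθ/2 = 2.538 m. Hydraulic radius R = A/P = 0.9994/2.538 = 0.3938 m. Q_A = (1/0.013)·0.9994·0.3938^(2/3)·√0.00049 = 0.9144 m³/s.
Channel B: For a triangular section with side slope z = 3.3: A = zy² = 3.3×1.73² = 9.877 m²; P = 2y√(1+z²) = 2×1.73×3.448 = 11.93 m. Hydraulic radius R = A/P = 9.877/11.93 = 0.8278 m. Q_B = (1/0.013)·9.877·0.8278^(2/3)·√0.00049 = 14.83 m³/s.
Q_A = 0.9144 m³/s vs Q_B = 14.83 m³/s, so channel B carries more.

channel B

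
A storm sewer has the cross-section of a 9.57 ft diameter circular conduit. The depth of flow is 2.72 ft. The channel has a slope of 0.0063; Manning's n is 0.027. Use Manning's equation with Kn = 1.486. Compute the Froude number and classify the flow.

subcritical

For a circular section of diameter D = 9.57 ft at depth y = 2.72 ft, the central angle is θ = 2 arccos(1 − 2y/D) = 2.249 rad. Then A = (D²/8)(θ − sin θ) = 16.84 ft² and P = Dθ/2 = 10.76 ft.
Hydraulic radius R = A/P = 16.84/10.76 = 1.564 ft.
V = (1.486/n) R^(2/3) √S = (1.486/0.027) × 1.564^(2/3) × √0.0063 = 5.887 ft/s. Hydraulic depth D_h = A/T = 16.84/8.633 = 1.95 ft.
Froude number Fr = V/√(g·D_h) = 5.887/√(32.2×1.95) = 0.743, which is less than 1, so the flow is subcritical.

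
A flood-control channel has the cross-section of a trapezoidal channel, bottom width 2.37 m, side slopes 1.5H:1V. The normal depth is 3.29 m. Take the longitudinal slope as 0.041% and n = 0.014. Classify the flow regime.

With bottom width b = 2.37 m and side slope z = 1.5: A = (b + zy)y = (2.37 + 1.5×3.29)×3.29 = 24.03 m²; P = b + 2y√(1+z²) = 2.37 + 2×3.29×1.803 = 14.23 m.
Hydraulic radius R = A/P = 24.03/14.23 = 1.689 m.
V = (1/n) R^(2/3) √S = (1/0.014) × 1.689^(2/3) × √0.00041 = 2.051 m/s. Hydraulic depth D_h = A/T = 24.03/12.24 = 1.964 m.
Froude number Fr = V/√(g·D_h) = 2.051/√(9.81×1.964) = 0.467, which is less than 1, so the flow is subcritical.

subcritical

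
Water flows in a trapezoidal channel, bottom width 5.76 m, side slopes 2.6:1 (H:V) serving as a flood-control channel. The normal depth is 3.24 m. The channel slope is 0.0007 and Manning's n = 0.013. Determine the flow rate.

With bottom width b = 5.76 m and side slope z = 2.6: A = (b + zy)y = (5.76 + 2.6×3.24)×3.24 = 45.96 m²; P = b + 2y√(1+z²) = 5.76 + 2×3.24×2.786 = 23.81 m.
Hydraulic radius R = A/P = 45.96/23.81 = 1.93 m.
Manning's equation: Q = (1/n) A R^(2/3) S^(1/2) = (1/0.013) × 45.96 × 1.93^(2/3) × 0.0007^(1/2) = 145 m³/s.

Q = 145 m³/s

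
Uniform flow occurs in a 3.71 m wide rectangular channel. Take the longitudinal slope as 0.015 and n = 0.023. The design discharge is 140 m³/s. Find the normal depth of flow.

Manning's equation rearranged: A R^(2/3) = nQ / (1·√S) = 0.023 × 140 / (√0.015) = 26.29.
At y = 6.38 m: A R^(2/3) = 30.14 — too large.
At y = 4.6 m: A R^(2/3) = 20.56 — too small.
At y = 5.67 m: A R^(2/3) = 26.3 — ≈ 26.29.

y_n = 5.67 m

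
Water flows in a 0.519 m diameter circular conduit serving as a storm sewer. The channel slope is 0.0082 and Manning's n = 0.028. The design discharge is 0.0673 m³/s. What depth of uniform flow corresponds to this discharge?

y_n = 0.223 m

Manning's equation rearranged: A R^(2/3) = nQ / (1·√S) = 0.028 × 0.0673 / (√0.0082) = 0.02081.
Try y = 0.259 m: A R^(2/3) = 0.02702 — over.
Try y = 0.168 m: A R^(2/3) = 0.01229 — short.
Try y = 0.223 m: A R^(2/3) = 0.0208 — close enough.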